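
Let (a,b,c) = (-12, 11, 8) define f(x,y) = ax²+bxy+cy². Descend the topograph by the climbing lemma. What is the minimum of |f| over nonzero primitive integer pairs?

river: ρ → (8,21,-2)
river: ρ → (-2,19,18)
river: ρ → (18,17,-3)
river: ρ → (-3,19,12)
river: ρ → (12,5,-10)
river: ρ → (-10,15,7)
river: ρ → (7,13,-12)
river: ρ → (-12,11,8)
closes: descent 0, river 8
min |a| on river = 2

2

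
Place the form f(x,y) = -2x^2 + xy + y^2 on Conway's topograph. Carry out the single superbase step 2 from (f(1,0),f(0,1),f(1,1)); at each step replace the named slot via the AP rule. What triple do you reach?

start (-2,1,0) = (f(1,0),f(0,1),f(1,1))
replace slot 2: 2·((-2)+0) − 1 = -5 → (-2,-5,0)

-2,-5,0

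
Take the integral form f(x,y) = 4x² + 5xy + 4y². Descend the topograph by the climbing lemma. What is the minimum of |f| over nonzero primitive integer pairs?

translate: b→-3 (≡5 mod 8), so (4,5,4)→(4,-3,3)
flip: (4,-3,3)→(3,3,4)
reduced (well bottom): (3,3,4) with a≤c, −a<b≤a
well minimum = a = 3

3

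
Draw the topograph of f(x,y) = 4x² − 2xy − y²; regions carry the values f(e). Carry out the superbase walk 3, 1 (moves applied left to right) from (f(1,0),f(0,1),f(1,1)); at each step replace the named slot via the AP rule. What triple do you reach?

start (4,-1,1) = (f(1,0),f(0,1),f(1,1))
replace slot 3: 2·(4+(-1)) − 1 = 5 → (4,-1,5)
replace slot 1: 2·((-1)+5) − 4 = 4 → (4,-1,5)

4,-1,5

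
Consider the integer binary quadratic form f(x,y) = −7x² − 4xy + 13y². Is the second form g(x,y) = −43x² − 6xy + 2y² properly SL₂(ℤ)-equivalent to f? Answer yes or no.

D₁ = 380, D₂ = 380
river cycle of f (length 4): (-7, 10, 10), (10, 10, -7), (-7, 18, 2), (2, 18, -7)
river cycle of g (length 4): (2, 18, -7), (-7, 10, 10), (10, 10, -7), (-7, 18, 2)
cycles coincide ⇒ equivalent

yes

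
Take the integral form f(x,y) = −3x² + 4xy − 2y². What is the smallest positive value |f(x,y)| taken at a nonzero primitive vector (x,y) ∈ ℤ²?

translate: b→2 (≡-4 mod 6), so (3,-4,2)→(3,2,1)
flip: (3,2,1)→(1,-2,3)
translate: b→0 (≡-2 mod 2), so (1,-2,3)→(1,0,2)
reduced (well bottom): (1,0,2) with a≤c, −a<b≤a
well minimum |f| = |-1| = 1 (negative-definite)

1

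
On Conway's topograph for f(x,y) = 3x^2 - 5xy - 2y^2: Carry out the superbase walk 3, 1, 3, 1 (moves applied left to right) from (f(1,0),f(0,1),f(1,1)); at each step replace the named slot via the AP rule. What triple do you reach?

start (3,-2,-4) = (f(1,0),f(0,1),f(1,1))
replace slot 3: 2·(3+(-2)) − (-4) = 6 → (3,-2,6)
replace slot 1: 2·((-2)+6) − 3 = 5 → (5,-2,6)
replace slot 3: 2·(5+(-2)) − 6 = 0 → (5,-2,0)
replace slot 1: 2·((-2)+0) − 5 = -9 → (-9,-2,0)

-9,-2,0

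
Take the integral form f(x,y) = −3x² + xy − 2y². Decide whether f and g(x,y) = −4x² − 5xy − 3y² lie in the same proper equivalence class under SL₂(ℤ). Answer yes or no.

D₁ = -23, D₂ = -23
f is negative-definite; reduce −f:
−f: flip: (3,-1,2)→(2,1,3)
−f: reduced (well bottom): (2,1,3) with a≤c, −a<b≤a
flip sign back: reduced form of f is (-2,-1,-3)
g is negative-definite; reduce −g:
−g: translate: b→-3 (≡5 mod 8), so (4,5,3)→(4,-3,2)
−g: flip: (4,-3,2)→(2,3,4)
−g: translate: b→-1 (≡3 mod 4), so (2,3,4)→(2,-1,3)
−g: reduced (well bottom): (2,-1,3) with a≤c, −a<b≤a
flip sign back: reduced form of g is (-2,1,-3)
reduced forms (-2, -1, -3) vs (-2, 1, -3) ⇒ inequivalent

no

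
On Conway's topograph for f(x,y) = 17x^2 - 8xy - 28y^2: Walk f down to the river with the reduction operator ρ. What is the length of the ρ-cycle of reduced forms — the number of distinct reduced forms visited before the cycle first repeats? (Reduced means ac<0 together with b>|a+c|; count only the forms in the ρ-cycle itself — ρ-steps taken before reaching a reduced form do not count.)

D = 1968, ⌊√D⌋ = 44
descent: ρ → (-28,8,17)
descent: ρ → (17,26,-19)  [lands on river]
river: ρ → (-19,12,24)
river: ρ → (24,36,-7)
river: ρ → (-7,34,29)
river: ρ → (29,24,-12)
river: ρ → (-12,24,29)
river: ρ → (29,34,-7)
river: ρ → (-7,36,24)
river: ρ → (24,12,-19)
river: ρ → (-19,26,17)
river: ρ → (17,42,-3)
river: ρ → (-3,42,17)
ρ-cycle length = 12 (tail of 2 descent steps not counted)

12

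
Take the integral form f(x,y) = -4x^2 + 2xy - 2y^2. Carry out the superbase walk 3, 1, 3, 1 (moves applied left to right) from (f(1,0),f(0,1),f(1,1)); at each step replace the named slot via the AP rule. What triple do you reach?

start (-4,-2,-4) = (f(1,0),f(0,1),f(1,1))
replace slot 3: 2·((-4)+(-2)) − (-4) = -8 → (-4,-2,-8)
replace slot 1: 2·((-2)+(-8)) − (-4) = -16 → (-16,-2,-8)
replace slot 3: 2·((-16)+(-2)) − (-8) = -28 → (-16,-2,-28)
replace slot 1: 2·((-2)+(-28)) − (-16) = -44 → (-44,-2,-28)

-44,-2,-28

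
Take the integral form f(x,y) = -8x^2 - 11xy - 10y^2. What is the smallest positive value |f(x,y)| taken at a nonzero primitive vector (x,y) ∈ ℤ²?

translate: b→-5 (≡11 mod 16), so (8,11,10)→(8,-5,7)
flip: (8,-5,7)→(7,5,8)
reduced (well bottom): (7,5,8) with a≤c, −a<b≤a
well minimum |f| = |-7| = 7 (negative-definite)

7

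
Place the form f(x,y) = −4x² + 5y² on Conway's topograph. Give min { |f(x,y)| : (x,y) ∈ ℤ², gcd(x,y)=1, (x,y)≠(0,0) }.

descent: ρ → (5,0,-4)
descent: ρ → (-4,8,1)  [lands on river]
river: ρ → (1,8,-4)
closes: descent 2, river 2
min |a| on river = 1

1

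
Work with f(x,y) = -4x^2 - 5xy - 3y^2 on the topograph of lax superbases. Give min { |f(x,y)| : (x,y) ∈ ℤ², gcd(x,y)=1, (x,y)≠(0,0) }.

translate: b→-3 (≡5 mod 8), so (4,5,3)→(4,-3,2)
flip: (4,-3,2)→(2,3,4)
translate: b→-1 (≡3 mod 4), so (2,3,4)→(2,-1,3)
reduced (well bottom): (2,-1,3) with a≤c, −a<b≤a
well minimum |f| = |-2| = 2 (negative-definite)

2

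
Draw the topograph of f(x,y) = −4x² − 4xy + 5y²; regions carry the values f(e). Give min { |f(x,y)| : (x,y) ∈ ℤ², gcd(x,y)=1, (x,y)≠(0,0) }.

descent: ρ → (5,4,-4)  [lands on river]
river: ρ → (-4,4,5)
river: ρ → (5,6,-3)
river: ρ → (-3,6,5)
closes: descent 1, river 4
min |a| on river = 3

3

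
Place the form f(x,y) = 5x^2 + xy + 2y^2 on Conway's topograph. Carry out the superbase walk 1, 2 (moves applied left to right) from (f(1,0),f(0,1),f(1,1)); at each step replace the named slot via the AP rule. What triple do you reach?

start (5,2,8) = (f(1,0),f(0,1),f(1,1))
replace slot 1: 2·(2+8) − 5 = 15 → (15,2,8)
replace slot 2: 2·(15+8) − 2 = 44 → (15,44,8)

15,44,8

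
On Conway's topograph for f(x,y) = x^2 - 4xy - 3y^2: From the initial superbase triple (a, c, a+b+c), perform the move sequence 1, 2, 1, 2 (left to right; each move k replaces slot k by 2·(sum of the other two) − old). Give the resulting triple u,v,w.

start (1,-3,-6) = (f(1,0),f(0,1),f(1,1))
replace slot 1: 2·((-3)+(-6)) − 1 = -19 → (-19,-3,-6)
replace slot 2: 2·((-19)+(-6)) − (-3) = -47 → (-19,-47,-6)
replace slot 1: 2·((-47)+(-6)) − (-19) = -87 → (-87,-47,-6)
replace slot 2: 2·((-87)+(-6)) − (-47) = -139 → (-87,-139,-6)

-87,-139,-6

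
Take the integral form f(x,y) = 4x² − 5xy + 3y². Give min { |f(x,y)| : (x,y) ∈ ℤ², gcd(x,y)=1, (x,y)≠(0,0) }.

translate: b→3 (≡-5 mod 8), so (4,-5,3)→(4,3,2)
flip: (4,3,2)→(2,-3,4)
translate: b→1 (≡-3 mod 4), so (2,-3,4)→(2,1,3)
reduced (well bottom): (2,1,3) with a≤c, −a<b≤a
well minimum = a = 2

2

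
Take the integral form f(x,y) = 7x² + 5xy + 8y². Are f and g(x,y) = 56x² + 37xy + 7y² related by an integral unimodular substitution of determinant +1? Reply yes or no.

D₁ = -199, D₂ = -199
f: reduced (well bottom): (7,5,8) with a≤c, −a<b≤a
g: flip: (56,37,7)→(7,-37,56)
g: translate: b→5 (≡-37 mod 14), so (7,-37,56)→(7,5,8)
g: reduced (well bottom): (7,5,8) with a≤c, −a<b≤a
reduced forms (7, 5, 8) vs (7, 5, 8) ⇒ equivalent

yes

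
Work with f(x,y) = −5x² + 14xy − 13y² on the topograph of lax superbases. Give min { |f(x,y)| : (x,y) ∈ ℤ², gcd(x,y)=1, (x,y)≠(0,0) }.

translate: b→-4 (≡-14 mod 10), so (5,-14,13)→(5,-4,4)
flip: (5,-4,4)→(4,4,5)
reduced (well bottom): (4,4,5) with a≤c, −a<b≤a
well minimum |f| = |-4| = 4 (negative-definite)

4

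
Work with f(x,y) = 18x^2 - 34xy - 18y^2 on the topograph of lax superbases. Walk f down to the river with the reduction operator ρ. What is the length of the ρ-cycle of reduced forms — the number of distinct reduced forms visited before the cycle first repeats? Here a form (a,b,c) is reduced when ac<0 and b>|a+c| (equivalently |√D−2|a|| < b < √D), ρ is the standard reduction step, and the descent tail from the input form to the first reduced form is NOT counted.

D = 2452, ⌊√D⌋ = 49
descent: ρ → (-18,34,18)  [lands on river]
river: ρ → (18,38,-14)
river: ρ → (-14,46,6)
river: ρ → (6,38,-42)
river: ρ → (-42,46,2)
river: ρ → (2,46,-42)
river: ρ → (-42,38,6)
river: ρ → (6,46,-14)
river: ρ → (-14,38,18)
river: ρ → (18,34,-18)
river: ρ → (-18,38,14)
river: ρ → (14,46,-6)
river: ρ → (-6,38,42)
river: ρ → (42,46,-2)
river: ρ → (-2,46,42)
river: ρ → (42,38,-6)
river: ρ → (-6,46,14)
river: ρ → (14,38,-18)
ρ-cycle length = 18 (tail of 1 descent step not counted)

18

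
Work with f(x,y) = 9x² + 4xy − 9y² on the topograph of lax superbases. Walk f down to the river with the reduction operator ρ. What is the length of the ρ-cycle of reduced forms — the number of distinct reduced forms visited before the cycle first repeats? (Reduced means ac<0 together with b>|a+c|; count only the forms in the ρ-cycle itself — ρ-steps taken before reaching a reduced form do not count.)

D = 340, ⌊√D⌋ = 18
river: ρ → (-9,14,4)
river: ρ → (4,18,-1)
river: ρ → (-1,18,4)
river: ρ → (4,14,-9)
river: ρ → (-9,4,9)
river: ρ → (9,14,-4)
river: ρ → (-4,18,1)
river: ρ → (1,18,-4)
river: ρ → (-4,14,9)
river: ρ → (9,4,-9)
ρ-cycle length = 10 (tail of 0 descent steps not counted)

10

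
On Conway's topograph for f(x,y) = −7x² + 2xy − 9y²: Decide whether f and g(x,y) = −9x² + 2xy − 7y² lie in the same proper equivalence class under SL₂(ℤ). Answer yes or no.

D₁ = -248, D₂ = -248
f is negative-definite; reduce −f:
−f: reduced (well bottom): (7,-2,9) with a≤c, −a<b≤a
flip sign back: reduced form of f is (-7,2,-9)
g is negative-definite; reduce −g:
−g: flip: (9,-2,7)→(7,2,9)
−g: reduced (well bottom): (7,2,9) with a≤c, −a<b≤a
flip sign back: reduced form of g is (-7,-2,-9)
reduced forms (-7, 2, -9) vs (-7, -2, -9) ⇒ inequivalent

no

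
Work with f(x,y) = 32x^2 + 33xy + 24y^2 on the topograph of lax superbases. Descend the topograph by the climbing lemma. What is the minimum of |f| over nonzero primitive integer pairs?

translate: b→-31 (≡33 mod 64), so (32,33,24)→(32,-31,23)
flip: (32,-31,23)→(23,31,32)
translate: b→-15 (≡31 mod 46), so (23,31,32)→(23,-15,24)
reduced (well bottom): (23,-15,24) with a≤c, −a<b≤a
well minimum = a = 23

23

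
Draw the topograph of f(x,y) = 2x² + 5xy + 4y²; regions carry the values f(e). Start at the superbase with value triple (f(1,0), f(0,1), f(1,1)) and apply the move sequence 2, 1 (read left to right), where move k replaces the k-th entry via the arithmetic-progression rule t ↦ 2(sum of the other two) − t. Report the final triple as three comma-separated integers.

start (2,4,11) = (f(1,0),f(0,1),f(1,1))
replace slot 2: 2·(2+11) − 4 = 22 → (2,22,11)
replace slot 1: 2·(22+11) − 2 = 64 → (64,22,11)

64,22,11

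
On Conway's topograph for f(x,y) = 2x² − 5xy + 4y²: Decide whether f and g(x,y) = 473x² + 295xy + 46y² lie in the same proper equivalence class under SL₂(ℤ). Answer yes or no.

D₁ = -7, D₂ = -7
f: translate: b→-1 (≡-5 mod 4), so (2,-5,4)→(2,-1,1)
f: flip: (2,-1,1)→(1,1,2)
f: reduced (well bottom): (1,1,2) with a≤c, −a<b≤a
g: flip: (473,295,46)→(46,-295,473)
g: translate: b→-19 (≡-295 mod 92), so (46,-295,473)→(46,-19,2)
g: flip: (46,-19,2)→(2,19,46)
g: translate: b→-1 (≡19 mod 4), so (2,19,46)→(2,-1,1)
g: flip: (2,-1,1)→(1,1,2)
g: reduced (well bottom): (1,1,2) with a≤c, −a<b≤a
reduced forms (1, 1, 2) vs (1, 1, 2) ⇒ equivalent

yes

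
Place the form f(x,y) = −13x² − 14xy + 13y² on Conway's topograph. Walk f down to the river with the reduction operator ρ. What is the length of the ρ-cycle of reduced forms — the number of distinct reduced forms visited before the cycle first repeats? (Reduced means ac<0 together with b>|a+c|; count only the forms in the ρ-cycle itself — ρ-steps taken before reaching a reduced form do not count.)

D = 872, ⌊√D⌋ = 29
descent: ρ → (13,14,-13)  [lands on river]
river: ρ → (-13,12,14)
river: ρ → (14,16,-11)
river: ρ → (-11,28,2)
river: ρ → (2,28,-11)
river: ρ → (-11,16,14)
river: ρ → (14,12,-13)
river: ρ → (-13,14,13)
river: ρ → (13,12,-14)
river: ρ → (-14,16,11)
river: ρ → (11,28,-2)
river: ρ → (-2,28,11)
river: ρ → (11,16,-14)
river: ρ → (-14,12,13)
ρ-cycle length = 14 (tail of 1 descent step not counted)

14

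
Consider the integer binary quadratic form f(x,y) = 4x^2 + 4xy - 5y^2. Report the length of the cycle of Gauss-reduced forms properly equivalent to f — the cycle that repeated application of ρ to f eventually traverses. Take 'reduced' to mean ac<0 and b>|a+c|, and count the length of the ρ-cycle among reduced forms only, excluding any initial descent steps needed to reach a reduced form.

D = 96, ⌊√D⌋ = 9
river: ρ → (-5,6,3)
river: ρ → (3,6,-5)
river: ρ → (-5,4,4)
river: ρ → (4,4,-5)
ρ-cycle length = 4 (tail of 0 descent steps not counted)

4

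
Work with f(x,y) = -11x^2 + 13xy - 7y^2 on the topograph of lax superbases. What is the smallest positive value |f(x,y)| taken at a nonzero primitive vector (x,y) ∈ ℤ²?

translate: b→9 (≡-13 mod 22), so (11,-13,7)→(11,9,5)
flip: (11,9,5)→(5,-9,11)
translate: b→1 (≡-9 mod 10), so (5,-9,11)→(5,1,7)
reduced (well bottom): (5,1,7) with a≤c, −a<b≤a
well minimum |f| = |-5| = 5 (negative-definite)

5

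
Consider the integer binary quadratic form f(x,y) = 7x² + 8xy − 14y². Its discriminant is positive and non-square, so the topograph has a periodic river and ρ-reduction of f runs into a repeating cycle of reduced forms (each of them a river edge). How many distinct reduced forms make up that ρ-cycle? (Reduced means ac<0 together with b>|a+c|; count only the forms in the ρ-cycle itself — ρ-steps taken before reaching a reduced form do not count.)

D = 456, ⌊√D⌋ = 21
river: ρ → (-14,20,1)
river: ρ → (1,20,-14)
river: ρ → (-14,8,7)
river: ρ → (7,20,-2)
river: ρ → (-2,20,7)
river: ρ → (7,8,-14)
ρ-cycle length = 6 (tail of 0 descent steps not counted)

6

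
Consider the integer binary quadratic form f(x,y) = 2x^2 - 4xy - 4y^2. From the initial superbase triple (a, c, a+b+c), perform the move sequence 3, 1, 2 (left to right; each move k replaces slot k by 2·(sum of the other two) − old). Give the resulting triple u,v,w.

start (2,-4,-6) = (f(1,0),f(0,1),f(1,1))
replace slot 3: 2·(2+(-4)) − (-6) = 2 → (2,-4,2)
replace slot 1: 2·((-4)+2) − 2 = -6 → (-6,-4,2)
replace slot 2: 2·((-6)+2) − (-4) = -4 → (-6,-4,2)

-6,-4,2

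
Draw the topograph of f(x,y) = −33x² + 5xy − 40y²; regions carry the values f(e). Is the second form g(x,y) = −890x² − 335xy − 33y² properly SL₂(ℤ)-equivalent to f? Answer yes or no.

D₁ = -5255, D₂ = -5255
f is negative-definite; reduce −f:
−f: reduced (well bottom): (33,-5,40) with a≤c, −a<b≤a
flip sign back: reduced form of f is (-33,5,-40)
g is negative-definite; reduce −g:
−g: flip: (890,335,33)→(33,-335,890)
−g: translate: b→-5 (≡-335 mod 66), so (33,-335,890)→(33,-5,40)
−g: reduced (well bottom): (33,-5,40) with a≤c, −a<b≤a
flip sign back: reduced form of g is (-33,5,-40)
reduced forms (-33, 5, -40) vs (-33, 5, -40) ⇒ equivalent

yes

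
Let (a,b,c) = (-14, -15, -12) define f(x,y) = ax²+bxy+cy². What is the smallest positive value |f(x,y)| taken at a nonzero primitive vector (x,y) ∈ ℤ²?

translate: b→-13 (≡15 mod 28), so (14,15,12)→(14,-13,11)
flip: (14,-13,11)→(11,13,14)
translate: b→-9 (≡13 mod 22), so (11,13,14)→(11,-9,12)
reduced (well bottom): (11,-9,12) with a≤c, −a<b≤a
well minimum |f| = |-11| = 11 (negative-definite)

11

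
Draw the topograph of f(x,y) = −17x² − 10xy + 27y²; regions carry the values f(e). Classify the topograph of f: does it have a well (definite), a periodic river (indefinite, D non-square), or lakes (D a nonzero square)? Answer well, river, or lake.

D = b²−4ac = (-10)² − 4·(-17)·27 = 1936
D = 44² is a perfect square ⇒ form factors over ℤ ⇒ lakes

lake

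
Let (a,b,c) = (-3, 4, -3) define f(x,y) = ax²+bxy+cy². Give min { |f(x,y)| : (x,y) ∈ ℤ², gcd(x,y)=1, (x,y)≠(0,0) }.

translate: b→2 (≡-4 mod 6), so (3,-4,3)→(3,2,2)
flip: (3,2,2)→(2,-2,3)
translate: b→2 (≡-2 mod 4), so (2,-2,3)→(2,2,3)
reduced (well bottom): (2,2,3) with a≤c, −a<b≤a
well minimum |f| = |-2| = 2 (negative-definite)

2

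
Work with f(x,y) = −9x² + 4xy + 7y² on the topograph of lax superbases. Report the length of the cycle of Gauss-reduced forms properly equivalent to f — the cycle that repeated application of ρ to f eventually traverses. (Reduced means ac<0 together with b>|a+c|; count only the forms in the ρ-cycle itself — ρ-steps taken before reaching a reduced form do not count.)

D = 268, ⌊√D⌋ = 16
river: ρ → (7,10,-6)
river: ρ → (-6,14,3)
river: ρ → (3,16,-1)
river: ρ → (-1,16,3)
river: ρ → (3,14,-6)
river: ρ → (-6,10,7)
river: ρ → (7,4,-9)
river: ρ → (-9,14,2)
river: ρ → (2,14,-9)
river: ρ → (-9,4,7)
ρ-cycle length = 10 (tail of 0 descent steps not counted)

10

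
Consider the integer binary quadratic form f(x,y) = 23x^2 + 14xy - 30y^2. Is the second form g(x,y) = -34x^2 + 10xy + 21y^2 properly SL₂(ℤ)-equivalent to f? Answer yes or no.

D₁ = 2956, D₂ = 2956
river cycle of f (length 46): (-30, 46, 7), (7, 52, -9), (-9, 38, 42), (42, 46, -5), (-5, 54, 2), (2, 54, -5), (-5, 46, 42), (42, 38, -9), (-9, 52, 7), (7, 46, -30), … (36 more)
river cycle of g (length 46): (21, 32, -23), (-23, 14, 30), (30, 46, -7), (-7, 52, 9), (9, 38, -42), (-42, 46, 5), (5, 54, -2), (-2, 54, 5), (5, 46, -42), (-42, 38, 9), … (36 more)
cycles differ ⇒ inequivalent

no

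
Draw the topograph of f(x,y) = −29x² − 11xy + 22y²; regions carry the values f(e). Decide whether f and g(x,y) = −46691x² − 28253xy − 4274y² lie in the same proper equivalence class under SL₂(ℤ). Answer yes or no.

D₁ = 2673, D₂ = 2673
river cycle of f (length 10): (22, 11, -29), (-29, 47, 4), (4, 49, -17), (-17, 19, 34), (34, 49, -2), (-2, 51, 9), (9, 39, -32), (-32, 25, 16), (16, 39, -18), (-18, 33, 22)
river cycle of g (length 10): (-29, 47, 4), (4, 49, -17), (-17, 19, 34), (34, 49, -2), (-2, 51, 9), (9, 39, -32), (-32, 25, 16), (16, 39, -18), (-18, 33, 22), (22, 11, -29)
cycles coincide ⇒ equivalent

yes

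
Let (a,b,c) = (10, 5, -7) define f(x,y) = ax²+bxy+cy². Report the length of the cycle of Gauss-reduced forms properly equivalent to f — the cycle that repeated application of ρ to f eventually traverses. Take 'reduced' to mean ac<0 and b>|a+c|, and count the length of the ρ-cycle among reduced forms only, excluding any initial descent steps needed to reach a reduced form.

D = 305, ⌊√D⌋ = 17
river: ρ → (-7,9,8)
river: ρ → (8,7,-8)
river: ρ → (-8,9,7)
river: ρ → (7,5,-10)
river: ρ → (-10,15,2)
river: ρ → (2,17,-2)
river: ρ → (-2,15,10)
river: ρ → (10,5,-7)
ρ-cycle length = 8 (tail of 0 descent steps not counted)

8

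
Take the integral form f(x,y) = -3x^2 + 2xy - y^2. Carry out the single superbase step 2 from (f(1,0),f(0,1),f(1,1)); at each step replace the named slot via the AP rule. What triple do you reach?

start (-3,-1,-2) = (f(1,0),f(0,1),f(1,1))
replace slot 2: 2·((-3)+(-2)) − (-1) = -9 → (-3,-9,-2)

-3,-9,-2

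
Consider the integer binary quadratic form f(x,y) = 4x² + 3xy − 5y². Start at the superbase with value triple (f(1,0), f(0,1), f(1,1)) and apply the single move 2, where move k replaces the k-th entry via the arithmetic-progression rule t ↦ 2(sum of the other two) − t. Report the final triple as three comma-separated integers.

start (4,-5,2) = (f(1,0),f(0,1),f(1,1))
replace slot 2: 2·(4+2) − (-5) = 17 → (4,17,2)

4,17,2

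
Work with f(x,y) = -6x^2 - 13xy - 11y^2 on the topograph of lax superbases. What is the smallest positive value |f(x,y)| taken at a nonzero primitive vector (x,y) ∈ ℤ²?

translate: b→1 (≡13 mod 12), so (6,13,11)→(6,1,4)
flip: (6,1,4)→(4,-1,6)
reduced (well bottom): (4,-1,6) with a≤c, −a<b≤a
well minimum |f| = |-4| = 4 (negative-definite)

4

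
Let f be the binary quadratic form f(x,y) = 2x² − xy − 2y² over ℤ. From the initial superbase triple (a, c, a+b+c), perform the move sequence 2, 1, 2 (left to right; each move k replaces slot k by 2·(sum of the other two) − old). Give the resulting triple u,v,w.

start (2,-2,-1) = (f(1,0),f(0,1),f(1,1))
replace slot 2: 2·(2+(-1)) − (-2) = 4 → (2,4,-1)
replace slot 1: 2·(4+(-1)) − 2 = 4 → (4,4,-1)
replace slot 2: 2·(4+(-1)) − 4 = 2 → (4,2,-1)

4,2,-1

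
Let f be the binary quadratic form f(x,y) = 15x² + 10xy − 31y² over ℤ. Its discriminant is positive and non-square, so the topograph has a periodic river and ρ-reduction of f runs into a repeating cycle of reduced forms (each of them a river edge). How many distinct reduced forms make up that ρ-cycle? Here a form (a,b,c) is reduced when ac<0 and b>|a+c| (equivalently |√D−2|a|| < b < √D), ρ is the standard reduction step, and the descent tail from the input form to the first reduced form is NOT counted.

D = 1960, ⌊√D⌋ = 44
descent: ρ → (-31,-10,15)
descent: ρ → (15,40,-6)  [lands on river]
river: ρ → (-6,44,1)
river: ρ → (1,44,-6)
river: ρ → (-6,40,15)
river: ρ → (15,20,-26)
river: ρ → (-26,32,9)
river: ρ → (9,40,-10)
river: ρ → (-10,40,9)
river: ρ → (9,32,-26)
river: ρ → (-26,20,15)
ρ-cycle length = 10 (tail of 2 descent steps not counted)

10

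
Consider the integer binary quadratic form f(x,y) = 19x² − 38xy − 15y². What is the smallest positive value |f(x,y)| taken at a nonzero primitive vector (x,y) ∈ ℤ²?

descent: ρ → (-15,38,19)  [lands on river]
river: ρ → (19,38,-15)
river: ρ → (-15,22,35)
river: ρ → (35,48,-2)
river: ρ → (-2,48,35)
river: ρ → (35,22,-15)
closes: descent 1, river 6
min |a| on river = 2

2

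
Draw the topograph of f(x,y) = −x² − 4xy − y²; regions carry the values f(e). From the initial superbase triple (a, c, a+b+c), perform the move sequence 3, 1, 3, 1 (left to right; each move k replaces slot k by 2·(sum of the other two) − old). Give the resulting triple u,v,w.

start (-1,-1,-6) = (f(1,0),f(0,1),f(1,1))
replace slot 3: 2·((-1)+(-1)) − (-6) = 2 → (-1,-1,2)
replace slot 1: 2·((-1)+2) − (-1) = 3 → (3,-1,2)
replace slot 3: 2·(3+(-1)) − 2 = 2 → (3,-1,2)
replace slot 1: 2·((-1)+2) − 3 = -1 → (-1,-1,2)

-1,-1,2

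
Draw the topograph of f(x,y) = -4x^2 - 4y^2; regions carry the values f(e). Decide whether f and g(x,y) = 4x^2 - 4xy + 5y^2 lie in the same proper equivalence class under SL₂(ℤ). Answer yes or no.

D₁ = -64, D₂ = -64
f is negative-definite; reduce −f:
−f: reduced (well bottom): (4,0,4) with a≤c, −a<b≤a
flip sign back: reduced form of f is (-4,0,-4)
g: translate: b→4 (≡-4 mod 8), so (4,-4,5)→(4,4,5)
g: reduced (well bottom): (4,4,5) with a≤c, −a<b≤a
reduced forms (-4, 0, -4) vs (4, 4, 5) ⇒ inequivalent

no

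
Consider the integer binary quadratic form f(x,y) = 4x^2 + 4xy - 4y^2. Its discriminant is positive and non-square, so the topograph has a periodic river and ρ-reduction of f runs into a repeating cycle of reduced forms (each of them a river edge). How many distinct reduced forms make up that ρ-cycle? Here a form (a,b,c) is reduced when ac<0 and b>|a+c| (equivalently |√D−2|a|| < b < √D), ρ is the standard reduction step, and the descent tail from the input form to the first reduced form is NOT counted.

D = 80, ⌊√D⌋ = 8
river: ρ → (-4,4,4)
river: ρ → (4,4,-4)
ρ-cycle length = 2 (tail of 0 descent steps not counted)

2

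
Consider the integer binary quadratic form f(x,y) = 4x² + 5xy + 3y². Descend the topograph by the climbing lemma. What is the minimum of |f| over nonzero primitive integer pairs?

translate: b→-3 (≡5 mod 8), so (4,5,3)→(4,-3,2)
flip: (4,-3,2)→(2,3,4)
translate: b→-1 (≡3 mod 4), so (2,3,4)→(2,-1,3)
reduced (well bottom): (2,-1,3) with a≤c, −a<b≤a
well minimum = a = 2

2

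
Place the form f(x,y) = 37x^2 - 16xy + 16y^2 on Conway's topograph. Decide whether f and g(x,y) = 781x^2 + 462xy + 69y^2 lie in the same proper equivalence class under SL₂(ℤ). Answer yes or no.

D₁ = -2112, D₂ = -2112
f: flip: (37,-16,16)→(16,16,37)
f: reduced (well bottom): (16,16,37) with a≤c, −a<b≤a
g: flip: (781,462,69)→(69,-462,781)
g: translate: b→-48 (≡-462 mod 138), so (69,-462,781)→(69,-48,16)
g: flip: (69,-48,16)→(16,48,69)
g: translate: b→16 (≡48 mod 32), so (16,48,69)→(16,16,37)
g: reduced (well bottom): (16,16,37) with a≤c, −a<b≤a
reduced forms (16, 16, 37) vs (16, 16, 37) ⇒ equivalent

yes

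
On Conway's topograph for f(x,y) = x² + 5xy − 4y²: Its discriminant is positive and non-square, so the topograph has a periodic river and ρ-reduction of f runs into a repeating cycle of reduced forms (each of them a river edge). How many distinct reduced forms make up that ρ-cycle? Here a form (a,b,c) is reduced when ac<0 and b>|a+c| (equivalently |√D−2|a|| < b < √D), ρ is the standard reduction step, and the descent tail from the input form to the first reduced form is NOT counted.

D = 41, ⌊√D⌋ = 6
river: ρ → (-4,3,2)
river: ρ → (2,5,-2)
river: ρ → (-2,3,4)
river: ρ → (4,5,-1)
river: ρ → (-1,5,4)
river: ρ → (4,3,-2)
river: ρ → (-2,5,2)
river: ρ → (2,3,-4)
river: ρ → (-4,5,1)
river: ρ → (1,5,-4)
ρ-cycle length = 10 (tail of 0 descent steps not counted)

10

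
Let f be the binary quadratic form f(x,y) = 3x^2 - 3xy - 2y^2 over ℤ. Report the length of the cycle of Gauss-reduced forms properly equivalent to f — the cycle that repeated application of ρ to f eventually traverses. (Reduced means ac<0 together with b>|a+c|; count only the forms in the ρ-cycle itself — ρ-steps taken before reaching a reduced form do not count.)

D = 33, ⌊√D⌋ = 5
descent: ρ → (-2,3,3)  [lands on river]
river: ρ → (3,3,-2)
river: ρ → (-2,5,1)
river: ρ → (1,5,-2)
ρ-cycle length = 4 (tail of 1 descent step not counted)

4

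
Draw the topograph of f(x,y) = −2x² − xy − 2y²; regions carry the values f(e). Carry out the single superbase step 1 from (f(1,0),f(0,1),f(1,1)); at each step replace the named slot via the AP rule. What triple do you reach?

start (-2,-2,-5) = (f(1,0),f(0,1),f(1,1))
replace slot 1: 2·((-2)+(-5)) − (-2) = -12 → (-12,-2,-5)

-12,-2,-5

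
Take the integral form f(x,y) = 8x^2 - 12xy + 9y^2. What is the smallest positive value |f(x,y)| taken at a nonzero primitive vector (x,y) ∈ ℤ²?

translate: b→4 (≡-12 mod 16), so (8,-12,9)→(8,4,5)
flip: (8,4,5)→(5,-4,8)
reduced (well bottom): (5,-4,8) with a≤c, −a<b≤a
well minimum = a = 5

5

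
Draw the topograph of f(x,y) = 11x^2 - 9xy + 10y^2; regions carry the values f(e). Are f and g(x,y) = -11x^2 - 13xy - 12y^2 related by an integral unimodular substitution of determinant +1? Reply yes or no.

D₁ = -359, D₂ = -359
f: flip: (11,-9,10)→(10,9,11)
f: reduced (well bottom): (10,9,11) with a≤c, −a<b≤a
g is negative-definite; reduce −g:
−g: translate: b→-9 (≡13 mod 22), so (11,13,12)→(11,-9,10)
−g: flip: (11,-9,10)→(10,9,11)
−g: reduced (well bottom): (10,9,11) with a≤c, −a<b≤a
flip sign back: reduced form of g is (-10,-9,-11)
reduced forms (10, 9, 11) vs (-10, -9, -11) ⇒ inequivalent

no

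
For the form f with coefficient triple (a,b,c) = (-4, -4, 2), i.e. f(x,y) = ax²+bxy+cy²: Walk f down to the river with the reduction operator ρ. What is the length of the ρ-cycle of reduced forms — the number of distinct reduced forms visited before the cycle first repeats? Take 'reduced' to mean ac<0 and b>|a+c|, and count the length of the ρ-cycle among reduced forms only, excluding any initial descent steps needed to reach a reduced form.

D = 48, ⌊√D⌋ = 6
descent: ρ → (2,4,-4)  [lands on river]
river: ρ → (-4,4,2)
ρ-cycle length = 2 (tail of 1 descent step not counted)

2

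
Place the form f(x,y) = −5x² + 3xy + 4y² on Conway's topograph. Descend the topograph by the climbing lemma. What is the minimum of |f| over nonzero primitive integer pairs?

river: ρ → (4,5,-4)
river: ρ → (-4,3,5)
river: ρ → (5,7,-2)
river: ρ → (-2,9,1)
river: ρ → (1,9,-2)
river: ρ → (-2,7,5)
river: ρ → (5,3,-4)
river: ρ → (-4,5,4)
river: ρ → (4,3,-5)
river: ρ → (-5,7,2)
river: ρ → (2,9,-1)
river: ρ → (-1,9,2)
river: ρ → (2,7,-5)
river: ρ → (-5,3,4)
closes: descent 0, river 14
min |a| on river = 1

1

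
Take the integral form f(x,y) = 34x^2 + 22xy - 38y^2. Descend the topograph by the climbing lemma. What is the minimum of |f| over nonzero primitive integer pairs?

river: ρ → (-38,54,18)
river: ρ → (18,54,-38)
river: ρ → (-38,22,34)
river: ρ → (34,46,-26)
river: ρ → (-26,58,22)
river: ρ → (22,74,-2)
river: ρ → (-2,74,22)
river: ρ → (22,58,-26)
river: ρ → (-26,46,34)
river: ρ → (34,22,-38)
closes: descent 0, river 10
min |a| on river = 2

2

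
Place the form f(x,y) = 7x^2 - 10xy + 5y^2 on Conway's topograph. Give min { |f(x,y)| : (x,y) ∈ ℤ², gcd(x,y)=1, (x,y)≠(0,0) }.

translate: b→4 (≡-10 mod 14), so (7,-10,5)→(7,4,2)
flip: (7,4,2)→(2,-4,7)
translate: b→0 (≡-4 mod 4), so (2,-4,7)→(2,0,5)
reduced (well bottom): (2,0,5) with a≤c, −a<b≤a
well minimum = a = 2

2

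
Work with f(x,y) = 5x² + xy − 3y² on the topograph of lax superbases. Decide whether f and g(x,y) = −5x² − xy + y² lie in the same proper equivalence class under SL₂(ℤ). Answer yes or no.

D₁ = 61, D₂ = 21
discriminants differ ⇒ not SL₂(ℤ)-equivalent

no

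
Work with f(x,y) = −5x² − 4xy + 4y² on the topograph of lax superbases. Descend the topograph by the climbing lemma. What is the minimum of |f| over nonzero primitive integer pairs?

descent: ρ → (4,4,-5)  [lands on river]
river: ρ → (-5,6,3)
river: ρ → (3,6,-5)
river: ρ → (-5,4,4)
closes: descent 1, river 4
min |a| on river = 3

3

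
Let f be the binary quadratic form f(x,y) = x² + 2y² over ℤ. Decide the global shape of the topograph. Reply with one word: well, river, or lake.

D = b²−4ac = 0² − 4·1·2 = -8
D < 0 ⇒ definite ⇒ every region one sign ⇒ single well

well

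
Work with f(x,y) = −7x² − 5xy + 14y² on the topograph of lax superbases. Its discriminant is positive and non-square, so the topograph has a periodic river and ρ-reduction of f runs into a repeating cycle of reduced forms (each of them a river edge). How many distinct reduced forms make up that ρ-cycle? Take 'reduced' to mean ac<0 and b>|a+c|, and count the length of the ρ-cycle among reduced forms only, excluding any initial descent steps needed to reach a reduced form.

D = 417, ⌊√D⌋ = 20
descent: ρ → (14,5,-7)
descent: ρ → (-7,9,12)  [lands on river]
river: ρ → (12,15,-4)
river: ρ → (-4,17,8)
river: ρ → (8,15,-6)
river: ρ → (-6,9,14)
river: ρ → (14,19,-1)
river: ρ → (-1,19,14)
river: ρ → (14,9,-6)
river: ρ → (-6,15,8)
river: ρ → (8,17,-4)
river: ρ → (-4,15,12)
river: ρ → (12,9,-7)
river: ρ → (-7,19,2)
river: ρ → (2,17,-16)
river: ρ → (-16,15,3)
river: ρ → (3,15,-16)
river: ρ → (-16,17,2)
river: ρ → (2,19,-7)
ρ-cycle length = 18 (tail of 2 descent steps not counted)

18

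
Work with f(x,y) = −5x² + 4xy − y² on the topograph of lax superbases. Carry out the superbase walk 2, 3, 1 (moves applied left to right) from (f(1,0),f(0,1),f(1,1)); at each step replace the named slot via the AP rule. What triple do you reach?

start (-5,-1,-2) = (f(1,0),f(0,1),f(1,1))
replace slot 2: 2·((-5)+(-2)) − (-1) = -13 → (-5,-13,-2)
replace slot 3: 2·((-5)+(-13)) − (-2) = -34 → (-5,-13,-34)
replace slot 1: 2·((-13)+(-34)) − (-5) = -89 → (-89,-13,-34)

-89,-13,-34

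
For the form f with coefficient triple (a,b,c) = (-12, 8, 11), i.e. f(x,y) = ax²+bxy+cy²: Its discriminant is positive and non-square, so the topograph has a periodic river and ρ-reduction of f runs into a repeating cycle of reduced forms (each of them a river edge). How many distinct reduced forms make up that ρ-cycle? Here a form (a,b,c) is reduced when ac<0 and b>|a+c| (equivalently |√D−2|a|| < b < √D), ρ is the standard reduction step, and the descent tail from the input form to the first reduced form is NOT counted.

D = 592, ⌊√D⌋ = 24
river: ρ → (11,14,-9)
river: ρ → (-9,22,3)
river: ρ → (3,20,-16)
river: ρ → (-16,12,7)
river: ρ → (7,16,-12)
river: ρ → (-12,8,11)
ρ-cycle length = 6 (tail of 0 descent steps not counted)

6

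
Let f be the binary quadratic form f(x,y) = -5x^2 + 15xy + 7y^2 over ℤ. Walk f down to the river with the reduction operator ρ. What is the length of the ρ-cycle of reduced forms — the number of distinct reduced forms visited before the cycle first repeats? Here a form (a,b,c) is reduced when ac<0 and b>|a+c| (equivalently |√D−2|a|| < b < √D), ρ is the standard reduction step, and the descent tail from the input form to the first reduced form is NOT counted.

D = 365, ⌊√D⌋ = 19
river: ρ → (7,13,-7)
river: ρ → (-7,15,5)
river: ρ → (5,15,-7)
river: ρ → (-7,13,7)
river: ρ → (7,15,-5)
river: ρ → (-5,15,7)
ρ-cycle length = 6 (tail of 0 descent steps not counted)

6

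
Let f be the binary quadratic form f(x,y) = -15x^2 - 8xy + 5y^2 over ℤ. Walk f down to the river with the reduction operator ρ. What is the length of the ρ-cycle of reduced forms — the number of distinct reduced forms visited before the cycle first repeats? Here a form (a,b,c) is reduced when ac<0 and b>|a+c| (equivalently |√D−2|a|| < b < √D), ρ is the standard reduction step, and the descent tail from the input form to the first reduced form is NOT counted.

D = 364, ⌊√D⌋ = 19
descent: ρ → (5,18,-2)  [lands on river]
river: ρ → (-2,18,5)
river: ρ → (5,12,-11)
river: ρ → (-11,10,6)
river: ρ → (6,14,-7)
river: ρ → (-7,14,6)
river: ρ → (6,10,-11)
river: ρ → (-11,12,5)
ρ-cycle length = 8 (tail of 1 descent step not counted)

8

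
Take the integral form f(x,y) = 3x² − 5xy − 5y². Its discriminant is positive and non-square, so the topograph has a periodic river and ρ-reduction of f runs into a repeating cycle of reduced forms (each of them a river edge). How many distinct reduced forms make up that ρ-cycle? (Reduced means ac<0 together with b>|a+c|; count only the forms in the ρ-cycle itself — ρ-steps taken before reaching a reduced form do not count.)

D = 85, ⌊√D⌋ = 9
descent: ρ → (-5,5,3)  [lands on river]
river: ρ → (3,7,-3)
river: ρ → (-3,5,5)
river: ρ → (5,5,-3)
river: ρ → (-3,7,3)
river: ρ → (3,5,-5)
ρ-cycle length = 6 (tail of 1 descent step not counted)

6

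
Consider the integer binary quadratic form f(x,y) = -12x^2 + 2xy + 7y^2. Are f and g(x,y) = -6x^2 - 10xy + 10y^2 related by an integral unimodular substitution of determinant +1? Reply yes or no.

D₁ = 340, D₂ = 340
river cycle of f (length 14): (7, 12, -7), (-7, 16, 3), (3, 14, -12), (-12, 10, 5), (5, 10, -12), (-12, 14, 3), (3, 16, -7), (-7, 12, 7), (7, 16, -3), (-3, 14, 12), … (4 more)
river cycle of g (length 6): (10, 10, -6), (-6, 14, 6), (6, 10, -10), (-10, 10, 6), (6, 14, -6), (-6, 10, 10)
cycles differ ⇒ inequivalent

no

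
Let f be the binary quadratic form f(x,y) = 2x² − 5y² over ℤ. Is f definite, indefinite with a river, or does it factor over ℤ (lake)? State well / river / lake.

D = b²−4ac = 0² − 4·2·(-5) = 40
D > 0 non-square ⇒ indefinite ⇒ periodic river

river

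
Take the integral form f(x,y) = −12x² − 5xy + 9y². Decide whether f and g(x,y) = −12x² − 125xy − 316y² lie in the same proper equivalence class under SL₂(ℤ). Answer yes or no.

D₁ = 457, D₂ = 457
river cycle of f (length 46): (9, 5, -12), (-12, 19, 2), (2, 21, -2), (-2, 19, 12), (12, 5, -9), (-9, 13, 8), (8, 19, -3), (-3, 17, 14), (14, 11, -6), (-6, 13, 12), … (36 more)
river cycle of g (length 46): (-12, 19, 2), (2, 21, -2), (-2, 19, 12), (12, 5, -9), (-9, 13, 8), (8, 19, -3), (-3, 17, 14), (14, 11, -6), (-6, 13, 12), (12, 11, -7), … (36 more)
cycles coincide ⇒ equivalent

yes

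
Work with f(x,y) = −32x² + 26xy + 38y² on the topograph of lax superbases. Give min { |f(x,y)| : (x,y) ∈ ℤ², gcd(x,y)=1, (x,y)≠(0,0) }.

river: ρ → (38,50,-20)
river: ρ → (-20,70,8)
river: ρ → (8,74,-2)
river: ρ → (-2,74,8)
river: ρ → (8,70,-20)
river: ρ → (-20,50,38)
river: ρ → (38,26,-32)
river: ρ → (-32,38,32)
river: ρ → (32,26,-38)
river: ρ → (-38,50,20)
river: ρ → (20,70,-8)
river: ρ → (-8,74,2)
river: ρ → (2,74,-8)
river: ρ → (-8,70,20)
river: ρ → (20,50,-38)
river: ρ → (-38,26,32)
river: ρ → (32,38,-32)
river: ρ → (-32,26,38)
closes: descent 0, river 18
min |a| on river = 2

2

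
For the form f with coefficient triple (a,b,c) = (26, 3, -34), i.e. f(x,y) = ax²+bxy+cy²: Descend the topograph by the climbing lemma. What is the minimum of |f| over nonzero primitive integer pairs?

descent: ρ → (-34,-3,26)
descent: ρ → (26,55,-5)  [lands on river]
river: ρ → (-5,55,26)
river: ρ → (26,49,-11)
river: ρ → (-11,39,46)
river: ρ → (46,53,-4)
river: ρ → (-4,59,4)
river: ρ → (4,53,-46)
river: ρ → (-46,39,11)
river: ρ → (11,49,-26)
river: ρ → (-26,55,5)
river: ρ → (5,55,-26)
river: ρ → (-26,49,11)
river: ρ → (11,39,-46)
river: ρ → (-46,53,4)
river: ρ → (4,59,-4)
river: ρ → (-4,53,46)
river: ρ → (46,39,-11)
river: ρ → (-11,49,26)
closes: descent 2, river 18
min |a| on river = 4

4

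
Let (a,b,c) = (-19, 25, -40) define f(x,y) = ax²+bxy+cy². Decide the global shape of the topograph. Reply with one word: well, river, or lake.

D = b²−4ac = 25² − 4·(-19)·(-40) = -2415
D < 0 ⇒ definite ⇒ every region one sign ⇒ single well

well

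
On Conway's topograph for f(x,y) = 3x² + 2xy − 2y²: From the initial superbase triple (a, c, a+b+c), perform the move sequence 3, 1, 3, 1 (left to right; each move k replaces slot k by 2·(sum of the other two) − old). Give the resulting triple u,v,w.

start (3,-2,3) = (f(1,0),f(0,1),f(1,1))
replace slot 3: 2·(3+(-2)) − 3 = -1 → (3,-2,-1)
replace slot 1: 2·((-2)+(-1)) − 3 = -9 → (-9,-2,-1)
replace slot 3: 2·((-9)+(-2)) − (-1) = -21 → (-9,-2,-21)
replace slot 1: 2·((-2)+(-21)) − (-9) = -37 → (-37,-2,-21)

-37,-2,-21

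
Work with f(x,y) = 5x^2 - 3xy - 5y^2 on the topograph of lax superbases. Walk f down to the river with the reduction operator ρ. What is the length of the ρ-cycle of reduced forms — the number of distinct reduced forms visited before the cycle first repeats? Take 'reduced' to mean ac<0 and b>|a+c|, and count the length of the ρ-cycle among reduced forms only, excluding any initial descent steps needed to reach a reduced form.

D = 109, ⌊√D⌋ = 10
descent: ρ → (-5,3,5)  [lands on river]
river: ρ → (5,7,-3)
river: ρ → (-3,5,7)
river: ρ → (7,9,-1)
river: ρ → (-1,9,7)
river: ρ → (7,5,-3)
river: ρ → (-3,7,5)
river: ρ → (5,3,-5)
river: ρ → (-5,7,3)
river: ρ → (3,5,-7)
river: ρ → (-7,9,1)
river: ρ → (1,9,-7)
river: ρ → (-7,5,3)
river: ρ → (3,7,-5)
ρ-cycle length = 14 (tail of 1 descent step not counted)

14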